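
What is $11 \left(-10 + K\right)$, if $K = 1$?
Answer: $-99$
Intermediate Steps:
$11 \left(-10 + K\right) = 11 \left(-10 + 1\right) = 11 \left(-9\right) = -99$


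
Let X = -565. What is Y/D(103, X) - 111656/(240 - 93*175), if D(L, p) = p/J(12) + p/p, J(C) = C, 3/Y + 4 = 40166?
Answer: 1239916478578/178065355755 ≈ 6.9633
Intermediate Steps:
Y = 3/40162 (Y = 3/(-4 + 40166) = 3/40162 ≈ 7.4697e-5)
D(L, p) = 1 + p/12 (D(L, p) = p/12 + p/p = p*(1/12) + 1 = p/12 + 1 = 1 + p/12)
Y/D(103, X) - 111656/(240 - 93*175) = 3/(40162*(1 + (1/12)*(-565))) - 111656/(240 - 93*175) = 3/(40162*(1 - 565/12)) - 111656/(240 - 16275) = 3/(40162*(-553/12)) - 111656/(-16035) = (3/40162)*(-12/553) - 111656*(-1/16035) = -18/11104793 + 111656/16035 = 1239916478578/178065355755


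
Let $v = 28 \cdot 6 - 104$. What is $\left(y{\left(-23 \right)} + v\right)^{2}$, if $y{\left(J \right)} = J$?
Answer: $1681$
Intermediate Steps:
$v = 64$ ($v = 168 - 104 = 64$)
$\left(y{\left(-23 \right)} + v\right)^{2} = \left(-23 + 64\right)^{2} = 41^{2} = 1681$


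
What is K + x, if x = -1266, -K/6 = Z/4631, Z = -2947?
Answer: -13884/11 ≈ -1262.2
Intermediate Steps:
K = 42/11 (K = -(-17682)/4631 = -6*(-7/11) = 42/11 ≈ 3.8182)
K + x = 42/11 - 1266 = -13884/11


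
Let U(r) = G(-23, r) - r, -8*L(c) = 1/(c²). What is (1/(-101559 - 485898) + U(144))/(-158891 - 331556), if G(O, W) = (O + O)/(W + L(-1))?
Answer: 97583658335/331622118294129 ≈ 0.00029426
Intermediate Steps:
L(c) = -1/(8*c²)
G(O, W) = 2*O/(-⅛ + W) (G(O, W) = (O + O)/(W - ⅛/(-1)²) = (2*O)/(W - ⅛*1) = (2*O)/(W - ⅛) = (2*O)/(-⅛ + W) = 2*O/(-⅛ + W))
U(r) = -r - 368/(-1 + 8*r) (U(r) = 16*(-23)/(-1 + 8*r) - r = -368/(-1 + 8*r) - r = -r - 368/(-1 + 8*r))
(1/(-101559 - 485898) + U(144))/(-158891 - 331556) = (1/(-101559 - 485898) + (-368 + 144 - 8*144²)/(-1 + 8*144))/(-158891 - 331556) = (1/(-587457) + (-368 + 144 - 8*20736)/(-1 + 1152))/(-490447) = (-1/587457 + (-368 + 144 - 165888)/1151)*(-1/490447) = (-1/587457 + (1/1151)*(-166112))*(-1/490447) = (-1/587457 - 166112/1151)*(-1/490447) = -97583658335/676163007*(-1/490447) = 97583658335/331622118294129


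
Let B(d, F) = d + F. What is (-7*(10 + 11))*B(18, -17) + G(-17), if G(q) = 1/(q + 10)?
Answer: -1030/7 ≈ -147.14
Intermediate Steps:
G(q) = 1/(10 + q)
B(d, F) = F + d
(-7*(10 + 11))*B(18, -17) + G(-17) = (-7*(10 + 11))*(-17 + 18) + 1/(10 - 17) = -7*21*1 + 1/(-7) = -147*1 - ⅐ = -147 - ⅐ = -1030/7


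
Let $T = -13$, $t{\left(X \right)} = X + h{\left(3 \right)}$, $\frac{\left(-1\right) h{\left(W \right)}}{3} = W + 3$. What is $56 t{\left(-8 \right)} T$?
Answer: $18928$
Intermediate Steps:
$h{\left(W \right)} = -9 - 3 W$ ($h{\left(W \right)} = - 3 \left(W + 3\right) = - 3 \left(3 + W\right) = -9 - 3 W$)
$t{\left(X \right)} = -18 + X$ ($t{\left(X \right)} = X - 18 = -18 + X$)
$56 t{\left(-8 \right)} T = 56 \left(-18 - 8\right) \left(-13\right) = 56 \left(-26\right) \left(-13\right) = \left(-1456\right) \left(-13\right) = 18928$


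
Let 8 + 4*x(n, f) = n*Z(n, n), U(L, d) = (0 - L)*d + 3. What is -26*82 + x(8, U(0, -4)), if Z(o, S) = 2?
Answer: -2130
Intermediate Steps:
U(L, d) = 3 - L*d (U(L, d) = (-L)*d + 3 = -L*d + 3 = 3 - L*d)
x(n, f) = -2 + n/2 (x(n, f) = -2 + (n*2)/4 = -2 + (2*n)/4 = -2 + n/2)
-26*82 + x(8, U(0, -4)) = -26*82 + (-2 + (1/2)*8) = -2132 + (-2 + 4) = -2132 + 2 = -2130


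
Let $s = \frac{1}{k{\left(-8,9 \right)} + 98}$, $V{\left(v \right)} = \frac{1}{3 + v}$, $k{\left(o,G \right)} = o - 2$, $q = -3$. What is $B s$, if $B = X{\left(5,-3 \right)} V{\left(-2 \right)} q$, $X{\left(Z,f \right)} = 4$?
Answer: $- \frac{3}{22} \approx -0.13636$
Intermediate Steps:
$k{\left(o,G \right)} = -2 + o$
$B = -12$ ($B = \frac{4}{3 - 2} \left(-3\right) = \frac{4}{1} \left(-3\right) = 4 \cdot 1 \left(-3\right) = 4 \left(-3\right) = -12$)
$s = \frac{1}{88}$ ($s = \frac{1}{\left(-2 - 8\right) + 98} = \frac{1}{-10 + 98} = \frac{1}{88} \approx 0.011364$)
$B s = \left(-12\right) \frac{1}{88} = - \frac{3}{22}$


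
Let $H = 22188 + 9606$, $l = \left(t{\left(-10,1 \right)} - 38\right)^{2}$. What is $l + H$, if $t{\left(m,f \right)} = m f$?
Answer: $34098$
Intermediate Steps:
$t{\left(m,f \right)} = f m$
$l = 2304$ ($l = \left(1 \left(-10\right) - 38\right)^{2} = \left(-10 - 38\right)^{2} = \left(-48\right)^{2} = 2304$)
$H = 31794$
$l + H = 2304 + 31794 = 34098$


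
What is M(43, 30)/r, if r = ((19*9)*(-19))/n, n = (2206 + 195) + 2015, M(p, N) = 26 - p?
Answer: 25024/1083 ≈ 23.106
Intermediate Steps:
n = 4416 (n = 2401 + 2015 = 4416)
r = -1083/1472 (r = ((19*9)*(-19))/4416 = (171*(-19))*(1/4416) = -3249*1/4416 = -1083/1472 ≈ -0.73573)
M(43, 30)/r = (26 - 1*43)/(-1083/1472) = (26 - 43)*(-1472/1083) = -17*(-1472/1083) = 25024/1083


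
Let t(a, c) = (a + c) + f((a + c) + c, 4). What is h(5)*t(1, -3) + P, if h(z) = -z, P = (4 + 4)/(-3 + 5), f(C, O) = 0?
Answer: 14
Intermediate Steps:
t(a, c) = a + c (t(a, c) = (a + c) + 0 = a + c)
P = 4 (P = 8/2 = 8*(1/2) = 4)
h(5)*t(1, -3) + P = (-1*5)*(1 - 3) + 4 = -5*(-2) + 4 = 10 + 4 = 14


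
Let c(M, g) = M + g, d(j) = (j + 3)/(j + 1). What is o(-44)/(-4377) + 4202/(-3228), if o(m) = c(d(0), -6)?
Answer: -3063745/2354826 ≈ -1.3011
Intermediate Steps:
d(j) = (3 + j)/(1 + j)
o(m) = -3 (o(m) = (3 + 0)/(1 + 0) - 6 = 3/1 - 6 = 1*3 - 6 = 3 - 6 = -3)
o(-44)/(-4377) + 4202/(-3228) = -3/(-4377) + 4202/(-3228) = -3*(-1/4377) + 4202*(-1/3228) = 1/1459 - 2101/1614 = -3063745/2354826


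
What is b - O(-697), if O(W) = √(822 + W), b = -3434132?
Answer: -3434132 - 5*√5 ≈ -3.4341e+6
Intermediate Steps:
b - O(-697) = -3434132 - √(822 - 697) = -3434132 - √125 = -3434132 - 5*√5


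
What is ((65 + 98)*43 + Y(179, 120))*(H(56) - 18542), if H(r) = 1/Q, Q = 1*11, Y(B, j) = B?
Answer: -1466071668/11 ≈ -1.3328e+8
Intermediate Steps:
Q = 11
H(r) = 1/11
((65 + 98)*43 + Y(179, 120))*(H(56) - 18542) = ((65 + 98)*43 + 179)*(1/11 - 18542) = (163*43 + 179)*(-203961/11) = (7009 + 179)*(-203961/11) = 7188*(-203961/11) = -1466071668/11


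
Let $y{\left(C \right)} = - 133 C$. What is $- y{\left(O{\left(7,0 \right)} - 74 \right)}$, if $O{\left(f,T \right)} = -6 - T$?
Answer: $-10640$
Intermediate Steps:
$- y{\left(O{\left(7,0 \right)} - 74 \right)} = - \left(-133\right) \left(\left(-6 - 0\right) - 74\right) = - \left(-133\right) \left(\left(-6 + 0\right) - 74\right) = - \left(-133\right) \left(-6 - 74\right) = - \left(-133\right) \left(-80\right) = \left(-1\right) 10640 = -10640$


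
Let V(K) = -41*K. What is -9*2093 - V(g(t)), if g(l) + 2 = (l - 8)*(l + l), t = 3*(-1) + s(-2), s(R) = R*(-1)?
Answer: -18181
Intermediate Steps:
s(R) = -R
t = -1 (t = 3*(-1) - 1*(-2) = -3 + 2 = -1)
g(l) = -2 + 2*l*(-8 + l) (g(l) = -2 + (l - 8)*(l + l) = -2 + (-8 + l)*(2*l) = -2 + 2*l*(-8 + l))
-9*2093 - V(g(t)) = -9*2093 - (-41)*(-2 - 16*(-1) + 2*(-1)²) = -18837 - (-41)*(-2 + 16 + 2*1) = -18837 - (-41)*(-2 + 16 + 2) = -18837 - (-41)*16 = -18837 - 1*(-656) = -18837 + 656 = -18181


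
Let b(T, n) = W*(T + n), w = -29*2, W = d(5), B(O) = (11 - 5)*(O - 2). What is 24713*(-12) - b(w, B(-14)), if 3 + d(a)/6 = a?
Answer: -294708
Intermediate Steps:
d(a) = -18 + 6*a
B(O) = -12 + 6*O (B(O) = 6*(-2 + O) = -12 + 6*O)
W = 12 (W = -18 + 6*5 = -18 + 30 = 12)
w = -58
b(T, n) = 12*T + 12*n (b(T, n) = 12*(T + n) = 12*T + 12*n)
24713*(-12) - b(w, B(-14)) = 24713*(-12) - (12*(-58) + 12*(-12 + 6*(-14))) = -296556 - (-696 + 12*(-12 - 84)) = -296556 - (-696 + 12*(-96)) = -296556 - (-696 - 1152) = -296556 - 1*(-1848) = -296556 + 1848 = -294708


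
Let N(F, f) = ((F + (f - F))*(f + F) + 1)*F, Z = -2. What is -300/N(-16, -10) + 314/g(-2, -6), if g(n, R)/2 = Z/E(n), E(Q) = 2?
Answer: -54611/348 ≈ -156.93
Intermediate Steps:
g(n, R) = -2 (g(n, R) = 2*(-2/2) = 2*(-2*1/2) = 2*(-1) = -2)
N(F, f) = F*(1 + f*(F + f)) (N(F, f) = (f*(F + f) + 1)*F = (1 + f*(F + f))*F = F*(1 + f*(F + f)))
-300/N(-16, -10) + 314/g(-2, -6) = -300*(-1/(16*(1 + (-10)**2 - 16*(-10)))) + 314/(-2) = -300*(-1/(16*(1 + 100 + 160))) + 314*(-1/2) = -300/((-16*261)) - 157 = -300/(-4176) - 157 = -300*(-1/4176) - 157 = 25/348 - 157 = -54611/348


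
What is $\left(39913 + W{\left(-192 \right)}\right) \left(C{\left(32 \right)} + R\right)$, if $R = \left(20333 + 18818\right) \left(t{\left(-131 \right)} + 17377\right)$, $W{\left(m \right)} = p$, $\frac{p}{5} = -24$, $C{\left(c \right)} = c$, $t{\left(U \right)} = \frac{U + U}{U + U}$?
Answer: $27073808615230$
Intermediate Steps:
$t{\left(U \right)} = 1$ ($t{\left(U \right)} = \frac{2 U}{2 U} = 2 U \frac{1}{2 U} = 1$)
$p = -120$ ($p = 5 \left(-24\right) = -120$)
$W{\left(m \right)} = -120$
$R = 680366078$ ($R = \left(20333 + 18818\right) \left(1 + 17377\right) = 39151 \cdot 17378 = 680366078$)
$\left(39913 + W{\left(-192 \right)}\right) \left(C{\left(32 \right)} + R\right) = \left(39913 - 120\right) \left(32 + 680366078\right) = 39793 \cdot 680366110 = 27073808615230$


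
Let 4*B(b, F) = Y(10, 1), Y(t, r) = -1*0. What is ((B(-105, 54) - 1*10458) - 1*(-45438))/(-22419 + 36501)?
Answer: 5830/2347 ≈ 2.4840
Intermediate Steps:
Y(t, r) = 0
B(b, F) = 0 (B(b, F) = (¼)*0 = 0)
((B(-105, 54) - 1*10458) - 1*(-45438))/(-22419 + 36501) = ((0 - 1*10458) - 1*(-45438))/(-22419 + 36501) = ((0 - 10458) + 45438)/14082 = (-10458 + 45438)*(1/14082) = 34980*(1/14082) = 5830/2347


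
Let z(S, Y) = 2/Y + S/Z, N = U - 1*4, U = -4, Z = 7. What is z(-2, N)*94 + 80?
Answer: 415/14 ≈ 29.643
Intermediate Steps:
N = -8 (N = -4 - 1*4 = -4 - 4 = -8)
z(S, Y) = 2/Y + S/7
z(-2, N)*94 + 80 = (2/(-8) + (⅐)*(-2))*94 + 80 = (2*(-⅛) - 2/7)*94 + 80 = (-¼ - 2/7)*94 + 80 = -15/28*94 + 80 = -705/14 + 80 = 415/14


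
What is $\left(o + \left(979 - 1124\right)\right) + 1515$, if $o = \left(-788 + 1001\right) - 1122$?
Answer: $461$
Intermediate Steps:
$o = -909$ ($o = 213 - 1122 = -909$)
$\left(o + \left(979 - 1124\right)\right) + 1515 = \left(-909 + \left(979 - 1124\right)\right) + 1515 = \left(-909 - 145\right) + 1515 = -1054 + 1515 = 461$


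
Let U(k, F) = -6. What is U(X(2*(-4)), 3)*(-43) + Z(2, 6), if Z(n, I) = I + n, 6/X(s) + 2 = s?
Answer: 266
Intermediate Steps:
X(s) = 6/(-2 + s)
U(X(2*(-4)), 3)*(-43) + Z(2, 6) = -6*(-43) + (6 + 2) = 258 + 8 = 266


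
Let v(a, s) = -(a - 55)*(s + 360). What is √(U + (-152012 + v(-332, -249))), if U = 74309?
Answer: I*√34746 ≈ 186.4*I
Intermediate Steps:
v(a, s) = -(-55 + a)*(360 + s)
√(U + (-152012 + v(-332, -249))) = √(74309 + (-152012 + (19800 - 360*(-332) + 55*(-249) - 1*(-332)*(-249)))) = √(74309 + (-152012 + (19800 + 119520 - 13695 - 82668))) = √(74309 + (-152012 + 42957)) = √(74309 - 109055) = √(-34746) = I*√34746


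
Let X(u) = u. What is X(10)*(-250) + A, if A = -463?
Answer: -2963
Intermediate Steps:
X(10)*(-250) + A = 10*(-250) - 463 = -2500 - 463 = -2963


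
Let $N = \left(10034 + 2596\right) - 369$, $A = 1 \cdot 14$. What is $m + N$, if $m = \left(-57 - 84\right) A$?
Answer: $10287$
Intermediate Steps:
$A = 14$
$N = 12261$ ($N = 12630 - 369 = 12261$)
$m = -1974$ ($m = \left(-57 - 84\right) 14 = \left(-141\right) 14 = -1974$)
$m + N = -1974 + 12261 = 10287$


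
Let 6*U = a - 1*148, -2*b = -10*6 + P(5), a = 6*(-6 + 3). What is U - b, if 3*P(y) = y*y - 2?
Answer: -323/6 ≈ -53.833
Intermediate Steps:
a = -18 (a = 6*(-3) = -18)
P(y) = -2/3 + y**2/3 (P(y) = (y*y - 2)/3 = (y**2 - 2)/3 = (-2 + y**2)/3 = -2/3 + y**2/3)
b = 157/6 (b = -(-10*6 + (-2/3 + (1/3)*5**2))/2 = -(-60 + (-2/3 + (1/3)*25))/2 = -(-60 + (-2/3 + 25/3))/2 = -(-60 + 23/3)/2 = -1/2*(-157/3) = 157/6 ≈ 26.167)
U = -83/3 (U = (-18 - 1*148)/6 = (-18 - 148)/6 = (1/6)*(-166) = -83/3 ≈ -27.667)
U - b = -83/3 - 1*157/6 = -83/3 - 157/6 = -323/6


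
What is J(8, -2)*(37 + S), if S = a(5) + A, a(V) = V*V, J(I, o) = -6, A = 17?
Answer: -474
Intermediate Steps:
a(V) = V**2
S = 42 (S = 5**2 + 17 = 25 + 17 = 42)
J(8, -2)*(37 + S) = -6*(37 + 42) = -6*79 = -474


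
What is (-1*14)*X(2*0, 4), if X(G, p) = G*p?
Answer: 0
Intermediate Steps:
(-1*14)*X(2*0, 4) = (-1*14)*((2*0)*4) = -0*4 = -14*0 = 0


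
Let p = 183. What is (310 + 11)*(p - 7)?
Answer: 56496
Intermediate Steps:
(310 + 11)*(p - 7) = (310 + 11)*(183 - 7) = 321*176 = 56496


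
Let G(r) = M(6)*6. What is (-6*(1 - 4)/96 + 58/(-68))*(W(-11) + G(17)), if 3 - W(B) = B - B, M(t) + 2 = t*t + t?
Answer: -43983/272 ≈ -161.70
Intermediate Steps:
M(t) = -2 + t + t² (M(t) = -2 + (t*t + t) = -2 + (t² + t) = -2 + (t + t²) = -2 + t + t²)
G(r) = 240 (G(r) = (-2 + 6 + 6²)*6 = (-2 + 6 + 36)*6 = 40*6 = 240)
W(B) = 3 (W(B) = 3 - (B - B) = 3 - 1*0 = 3 + 0 = 3)
(-6*(1 - 4)/96 + 58/(-68))*(W(-11) + G(17)) = (-6*(1 - 4)/96 + 58/(-68))*(3 + 240) = (-6*(-3)*(1/96) + 58*(-1/68))*243 = (18*(1/96) - 29/34)*243 = (3/16 - 29/34)*243 = -181/272*243 = -43983/272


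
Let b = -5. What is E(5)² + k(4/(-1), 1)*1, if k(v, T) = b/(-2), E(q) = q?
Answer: 55/2 ≈ 27.500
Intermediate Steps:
k(v, T) = 5/2 (k(v, T) = -5/(-2) = -5*(-½) = 5/2)
E(5)² + k(4/(-1), 1)*1 = 5² + (5/2)*1 = 25 + 5/2 = 55/2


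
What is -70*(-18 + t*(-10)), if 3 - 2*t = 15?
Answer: -2940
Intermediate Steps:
t = -6 (t = 3/2 - 1/2*15 = 3/2 - 15/2 = -6)
-70*(-18 + t*(-10)) = -70*(-18 - 6*(-10)) = -70*(-18 + 60) = -70*42 = -2940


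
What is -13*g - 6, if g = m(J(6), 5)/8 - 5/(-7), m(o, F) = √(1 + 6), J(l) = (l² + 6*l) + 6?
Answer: -107/7 - 13*√7/8 ≈ -19.585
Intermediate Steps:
J(l) = 6 + l² + 6*l
m(o, F) = √7
g = 5/7 + √7/8 (g = √7/8 - 5/(-7) = √7*(⅛) - 5*(-⅐) = √7/8 + 5/7 = 5/7 + √7/8 ≈ 1.0450)
-13*g - 6 = -13*(5/7 + √7/8) - 6 = (-65/7 - 13*√7/8) - 6 = -107/7 - 13*√7/8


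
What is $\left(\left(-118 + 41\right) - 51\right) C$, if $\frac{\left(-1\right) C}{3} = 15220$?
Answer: $5844480$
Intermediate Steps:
$C = -45660$ ($C = \left(-3\right) 15220 = -45660$)
$\left(\left(-118 + 41\right) - 51\right) C = \left(\left(-118 + 41\right) - 51\right) \left(-45660\right) = \left(-77 - 51\right) \left(-45660\right) = \left(-128\right) \left(-45660\right) = 5844480$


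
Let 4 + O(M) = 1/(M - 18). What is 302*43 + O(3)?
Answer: 194729/15 ≈ 12982.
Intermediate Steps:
O(M) = -4 + 1/(-18 + M) (O(M) = -4 + 1/(M - 18) = -4 + 1/(-18 + M))
302*43 + O(3) = 302*43 + (73 - 4*3)/(-18 + 3) = 12986 + (73 - 12)/(-15) = 12986 - 1/15*61 = 12986 - 61/15 = 194729/15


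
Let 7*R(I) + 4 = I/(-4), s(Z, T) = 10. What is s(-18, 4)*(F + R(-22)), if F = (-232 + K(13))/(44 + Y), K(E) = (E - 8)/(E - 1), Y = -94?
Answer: 20353/420 ≈ 48.460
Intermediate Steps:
R(I) = -4/7 - I/28 (R(I) = -4/7 + (I/(-4))/7 = -4/7 + (I*(-¼))/7 = -4/7 + (-I/4)/7 = -4/7 - I/28)
K(E) = (-8 + E)/(-1 + E)
F = 2779/600 (F = (-232 + (-8 + 13)/(-1 + 13))/(44 - 94) = (-232 + 5/12)/(-50) = (-232 + (1/12)*5)*(-1/50) = (-232 + 5/12)*(-1/50) = -2779/12*(-1/50) = 2779/600 ≈ 4.6317)
s(-18, 4)*(F + R(-22)) = 10*(2779/600 + (-4/7 - 1/28*(-22))) = 10*(2779/600 + (-4/7 + 11/14)) = 10*(2779/600 + 3/14) = 10*(20353/4200) = 20353/420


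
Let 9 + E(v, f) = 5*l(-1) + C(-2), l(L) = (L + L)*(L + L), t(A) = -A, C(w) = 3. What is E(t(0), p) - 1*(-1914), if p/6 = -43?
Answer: 1928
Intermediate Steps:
p = -258 (p = 6*(-43) = -258)
l(L) = 4*L**2 (l(L) = (2*L)*(2*L) = 4*L**2)
E(v, f) = 14 (E(v, f) = -9 + (5*(4*(-1)**2) + 3) = -9 + (5*(4*1) + 3) = -9 + (5*4 + 3) = -9 + (20 + 3) = -9 + 23 = 14)
E(t(0), p) - 1*(-1914) = 14 - 1*(-1914) = 14 + 1914 = 1928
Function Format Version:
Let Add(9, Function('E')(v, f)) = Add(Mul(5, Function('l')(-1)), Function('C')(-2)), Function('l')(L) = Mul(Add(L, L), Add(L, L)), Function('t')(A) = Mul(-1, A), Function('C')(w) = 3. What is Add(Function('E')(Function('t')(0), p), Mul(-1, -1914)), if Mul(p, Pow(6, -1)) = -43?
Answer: 1928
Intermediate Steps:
p = -258 (p = Mul(6, -43) = -258)
Function('l')(L) = Mul(4, Pow(L, 2)) (Function('l')(L) = Mul(Mul(2, L), Mul(2, L)) = Mul(4, Pow(L, 2)))
Function('E')(v, f) = 14 (Function('E')(v, f) = Add(-9, Add(Mul(5, Mul(4, Pow(-1, 2))), 3)) = Add(-9, Add(Mul(5, Mul(4, 1)), 3)) = Add(-9, Add(Mul(5, 4), 3)) = Add(-9, Add(20, 3)) = Add(-9, 23) = 14)
Add(Function('E')(Function('t')(0), p), Mul(-1, -1914)) = Add(14, Mul(-1, -1914)) = Add(14, 1914) = 1928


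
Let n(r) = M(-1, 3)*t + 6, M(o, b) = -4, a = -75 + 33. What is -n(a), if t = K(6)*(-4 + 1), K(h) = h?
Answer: -78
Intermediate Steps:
a = -42
t = -18 (t = 6*(-4 + 1) = 6*(-3) = -18)
n(r) = 78 (n(r) = -4*(-18) + 6 = 72 + 6 = 78)
-n(a) = -1*78 = -78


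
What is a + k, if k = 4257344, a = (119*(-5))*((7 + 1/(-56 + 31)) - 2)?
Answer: 21271964/5 ≈ 4.2544e+6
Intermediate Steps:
a = -14756/5 (a = -595*((7 + 1/(-25)) - 2) = -595*((7 - 1/25) - 2) = -595*(174/25 - 2) = -595*124/25 = -14756/5 ≈ -2951.2)
a + k = -14756/5 + 4257344 = 21271964/5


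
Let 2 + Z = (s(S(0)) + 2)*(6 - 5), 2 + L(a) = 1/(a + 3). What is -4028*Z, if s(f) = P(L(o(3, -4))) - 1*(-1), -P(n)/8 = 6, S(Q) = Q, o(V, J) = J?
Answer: 189316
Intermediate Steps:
L(a) = -2 + 1/(3 + a) (L(a) = -2 + 1/(a + 3) = -2 + 1/(3 + a))
P(n) = -48 (P(n) = -8*6 = -48)
s(f) = -47 (s(f) = -48 - 1*(-1) = -48 + 1 = -47)
Z = -47 (Z = -2 + (-47 + 2)*(6 - 5) = -2 - 45*1 = -2 - 45 = -47)
-4028*Z = -4028*(-47) = 189316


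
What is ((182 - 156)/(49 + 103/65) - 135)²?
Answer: 48882999025/2702736 ≈ 18087.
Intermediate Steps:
((182 - 156)/(49 + 103/65) - 135)² = (26/(49 + 103*(1/65)) - 135)² = (26/(49 + 103/65) - 135)² = (26/(3288/65) - 135)² = (26*(65/3288) - 135)² = (845/1644 - 135)² = (-221095/1644)² = 48882999025/2702736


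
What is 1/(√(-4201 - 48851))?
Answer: -I*√13263/26526 ≈ -0.0043416*I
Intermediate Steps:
1/(√(-4201 - 48851)) = 1/(√(-53052)) = 1/(2*I*√13263) = -I*√13263/26526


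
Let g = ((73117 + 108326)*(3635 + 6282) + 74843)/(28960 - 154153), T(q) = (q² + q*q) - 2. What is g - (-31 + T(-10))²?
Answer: -5290952651/125193 ≈ -42262.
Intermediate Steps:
T(q) = -2 + 2*q² (T(q) = (q² + q²) - 2 = 2*q² - 2 = -2 + 2*q²)
g = -1799445074/125193 (g = (181443*9917 + 74843)/(-125193) = (1799370231 + 74843)*(-1/125193) = 1799445074*(-1/125193) = -1799445074/125193 ≈ -14373.)
g - (-31 + T(-10))² = -1799445074/125193 - (-31 + (-2 + 2*(-10)²))² = -1799445074/125193 - (-31 + (-2 + 2*100))² = -1799445074/125193 - (-31 + (-2 + 200))² = -1799445074/125193 - (-31 + 198)² = -1799445074/125193 - 1*167² = -1799445074/125193 - 1*27889 = -1799445074/125193 - 27889 = -5290952651/125193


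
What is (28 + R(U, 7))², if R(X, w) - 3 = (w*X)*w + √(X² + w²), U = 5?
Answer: (276 + √74)² ≈ 80999.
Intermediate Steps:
R(X, w) = 3 + √(X² + w²) + X*w² (R(X, w) = 3 + ((w*X)*w + √(X² + w²)) = 3 + ((X*w)*w + √(X² + w²)) = 3 + (X*w² + √(X² + w²)) = 3 + (√(X² + w²) + X*w²) = 3 + √(X² + w²) + X*w²)
(28 + R(U, 7))² = (28 + (3 + √(5² + 7²) + 5*7²))² = (28 + (3 + √(25 + 49) + 5*49))² = (28 + (3 + √74 + 245))² = (28 + (248 + √74))² = (276 + √74)²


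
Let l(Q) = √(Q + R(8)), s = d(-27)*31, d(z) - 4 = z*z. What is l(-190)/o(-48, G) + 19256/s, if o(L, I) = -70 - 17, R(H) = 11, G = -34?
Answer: 19256/22723 - I*√179/87 ≈ 0.84742 - 0.15378*I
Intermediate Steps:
o(L, I) = -87
d(z) = 4 + z² (d(z) = 4 + z*z = 4 + z²)
s = 22723 (s = (4 + (-27)²)*31 = (4 + 729)*31 = 733*31 = 22723)
l(Q) = √(11 + Q) (l(Q) = √(Q + 11) = √(11 + Q))
l(-190)/o(-48, G) + 19256/s = √(11 - 190)/(-87) + 19256/22723 = √(-179)*(-1/87) + 19256*(1/22723) = (I*√179)*(-1/87) + 19256/22723 = -I*√179/87 + 19256/22723 = 19256/22723 - I*√179/87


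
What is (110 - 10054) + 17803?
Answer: 7859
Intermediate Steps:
(110 - 10054) + 17803 = -9944 + 17803 = 7859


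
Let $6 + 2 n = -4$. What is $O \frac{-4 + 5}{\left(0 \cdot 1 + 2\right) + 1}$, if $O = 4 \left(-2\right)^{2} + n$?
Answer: $\frac{11}{3} \approx 3.6667$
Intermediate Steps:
$n = -5$ ($n = -3 + \frac{1}{2} \left(-4\right) = -3 - 2 = -5$)
$O = 11$ ($O = 4 \left(-2\right)^{2} - 5 = 4 \cdot 4 - 5 = 16 - 5 = 11$)
$O \frac{-4 + 5}{\left(0 \cdot 1 + 2\right) + 1} = 11 \frac{-4 + 5}{\left(0 \cdot 1 + 2\right) + 1} = 11 \cdot 1 \frac{1}{\left(0 + 2\right) + 1} = 11 \cdot 1 \frac{1}{2 + 1} = 11 \cdot 1 \cdot \frac{1}{3} = 11 \cdot \frac{1}{3} = \frac{11}{3}$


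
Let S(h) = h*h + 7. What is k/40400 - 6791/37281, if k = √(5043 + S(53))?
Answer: -6791/37281 + √7859/40400 ≈ -0.17996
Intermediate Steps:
S(h) = 7 + h² (S(h) = h² + 7 = 7 + h²)
k = √7859 (k = √(5043 + (7 + 53²)) = √(5043 + (7 + 2809)) = √(5043 + 2816) = √7859 ≈ 88.651)
k/40400 - 6791/37281 = √7859/40400 - 6791/37281 = -6791/37281 + √7859/40400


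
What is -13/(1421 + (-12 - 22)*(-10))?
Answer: -13/1761 ≈ -0.0073822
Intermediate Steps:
-13/(1421 + (-12 - 22)*(-10)) = -13/(1421 - 34*(-10)) = -13/(1421 + 340) = -13/1761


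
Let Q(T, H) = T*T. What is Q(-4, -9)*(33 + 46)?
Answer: 1264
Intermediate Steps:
Q(T, H) = T²
Q(-4, -9)*(33 + 46) = (-4)²*(33 + 46) = 16*79 = 1264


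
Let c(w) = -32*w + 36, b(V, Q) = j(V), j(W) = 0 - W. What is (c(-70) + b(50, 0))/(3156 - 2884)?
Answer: 1113/136 ≈ 8.1838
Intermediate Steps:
j(W) = -W
b(V, Q) = -V
c(w) = 36 - 32*w
(c(-70) + b(50, 0))/(3156 - 2884) = ((36 - 32*(-70)) - 1*50)/(3156 - 2884) = ((36 + 2240) - 50)/272 = (2276 - 50)*(1/272) = 2226*(1/272) = 1113/136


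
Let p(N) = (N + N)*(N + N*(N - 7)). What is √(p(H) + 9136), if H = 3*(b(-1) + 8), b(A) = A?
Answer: √22366 ≈ 149.55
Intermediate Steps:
H = 21 (H = 3*(-1 + 8) = 3*7 = 21)
p(N) = 2*N*(N + N*(-7 + N)) (p(N) = (2*N)*(N + N*(-7 + N)) = 2*N*(N + N*(-7 + N)))
√(p(H) + 9136) = √(2*21²*(-6 + 21) + 9136) = √(2*441*15 + 9136) = √(13230 + 9136) = √22366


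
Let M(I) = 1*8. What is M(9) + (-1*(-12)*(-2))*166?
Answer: -3976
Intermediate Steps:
M(I) = 8
M(9) + (-1*(-12)*(-2))*166 = 8 + (-1*(-12)*(-2))*166 = 8 + (12*(-2))*166 = 8 - 24*166 = 8 - 3984 = -3976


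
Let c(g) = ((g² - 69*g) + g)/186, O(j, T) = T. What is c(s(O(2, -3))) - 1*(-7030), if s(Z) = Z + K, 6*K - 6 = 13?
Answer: 47072473/6696 ≈ 7029.9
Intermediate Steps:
K = 19/6 (K = 1 + (⅙)*13 = 1 + 13/6 = 19/6 ≈ 3.1667)
s(Z) = 19/6 + Z (s(Z) = Z + 19/6 = 19/6 + Z)
c(g) = -34*g/93 + g²/186 (c(g) = (g² - 68*g)*(1/186) = -34*g/93 + g²/186)
c(s(O(2, -3))) - 1*(-7030) = (19/6 - 3)*(-68 + (19/6 - 3))/186 - 1*(-7030) = (1/186)*(⅙)*(-68 + ⅙) + 7030 = (1/186)*(⅙)*(-407/6) + 7030 = -407/6696 + 7030 = 47072473/6696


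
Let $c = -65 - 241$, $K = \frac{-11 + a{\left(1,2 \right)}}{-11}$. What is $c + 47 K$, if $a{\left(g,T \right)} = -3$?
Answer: $- \frac{2708}{11} \approx -246.18$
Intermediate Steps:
$K = \frac{14}{11}$ ($K = \frac{-11 - 3}{-11} = \left(-14\right) \left(- \frac{1}{11}\right) = \frac{14}{11} \approx 1.2727$)
$c = -306$
$c + 47 K = -306 + 47 \cdot \frac{14}{11} = -306 + \frac{658}{11} = - \frac{2708}{11}$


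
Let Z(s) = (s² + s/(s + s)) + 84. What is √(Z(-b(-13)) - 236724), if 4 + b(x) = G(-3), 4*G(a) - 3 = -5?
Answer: I*√946477/2 ≈ 486.44*I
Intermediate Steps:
G(a) = -½ (G(a) = ¾ + (¼)*(-5) = ¾ - 5/4 = -½)
b(x) = -9/2 (b(x) = -4 - ½ = -9/2)
Z(s) = 169/2 + s² (Z(s) = (s² + s/((2*s))) + 84 = (s² + (1/(2*s))*s) + 84 = (s² + ½) + 84 = (½ + s²) + 84 = 169/2 + s²)
√(Z(-b(-13)) - 236724) = √((169/2 + (-1*(-9/2))²) - 236724) = √((169/2 + (9/2)²) - 236724) = √((169/2 + 81/4) - 236724) = √(419/4 - 236724) = √(-946477/4) = I*√946477/2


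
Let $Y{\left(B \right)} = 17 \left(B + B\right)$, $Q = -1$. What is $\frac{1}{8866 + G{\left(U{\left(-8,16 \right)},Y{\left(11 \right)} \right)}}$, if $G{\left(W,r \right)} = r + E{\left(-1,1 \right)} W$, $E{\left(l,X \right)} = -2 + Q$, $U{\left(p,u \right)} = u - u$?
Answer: $\frac{1}{9240} \approx 0.00010823$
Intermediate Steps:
$U{\left(p,u \right)} = 0$
$E{\left(l,X \right)} = -3$ ($E{\left(l,X \right)} = -2 - 1 = -3$)
$Y{\left(B \right)} = 34 B$ ($Y{\left(B \right)} = 17 \cdot 2 B = 34 B$)
$G{\left(W,r \right)} = r - 3 W$
$\frac{1}{8866 + G{\left(U{\left(-8,16 \right)},Y{\left(11 \right)} \right)}} = \frac{1}{8866 + \left(34 \cdot 11 - 0\right)} = \frac{1}{8866 + \left(374 + 0\right)} = \frac{1}{8866 + 374} = \frac{1}{9240}$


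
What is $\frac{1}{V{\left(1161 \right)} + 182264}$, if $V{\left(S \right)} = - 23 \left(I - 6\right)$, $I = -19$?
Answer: $\frac{1}{182839} \approx 5.4693 \cdot 10^{-6}$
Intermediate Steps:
$V{\left(S \right)} = 575$ ($V{\left(S \right)} = - 23 \left(-19 - 6\right) = \left(-23\right) \left(-25\right) = 575$)
$\frac{1}{V{\left(1161 \right)} + 182264} = \frac{1}{575 + 182264} = \frac{1}{182839}$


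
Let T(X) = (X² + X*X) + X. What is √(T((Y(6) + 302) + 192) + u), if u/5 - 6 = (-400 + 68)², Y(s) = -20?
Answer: 4*√62561 ≈ 1000.5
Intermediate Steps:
T(X) = X + 2*X² (T(X) = (X² + X²) + X = 2*X² + X = X + 2*X²)
u = 551150 (u = 30 + 5*(-400 + 68)² = 30 + 5*(-332)² = 30 + 5*110224 = 30 + 551120 = 551150)
√(T((Y(6) + 302) + 192) + u) = √(((-20 + 302) + 192)*(1 + 2*((-20 + 302) + 192)) + 551150) = √((282 + 192)*(1 + 2*(282 + 192)) + 551150) = √(474*(1 + 2*474) + 551150) = √(474*(1 + 948) + 551150) = √(474*949 + 551150) = √(449826 + 551150) = √1000976 = 4*√62561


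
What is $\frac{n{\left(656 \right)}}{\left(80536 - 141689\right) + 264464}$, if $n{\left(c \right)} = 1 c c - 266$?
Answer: $\frac{430070}{203311} \approx 2.1153$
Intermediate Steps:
$n{\left(c \right)} = -266 + c^{2}$ ($n{\left(c \right)} = c c - 266 = c^{2} - 266 = -266 + c^{2}$)
$\frac{n{\left(656 \right)}}{\left(80536 - 141689\right) + 264464} = \frac{-266 + 656^{2}}{\left(80536 - 141689\right) + 264464} = \frac{-266 + 430336}{-61153 + 264464} = \frac{430070}{203311}$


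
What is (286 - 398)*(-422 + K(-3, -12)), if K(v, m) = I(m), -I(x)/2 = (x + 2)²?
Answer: 69664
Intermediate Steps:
I(x) = -2*(2 + x)² (I(x) = -2*(x + 2)² = -2*(2 + x)²)
K(v, m) = -2*(2 + m)²
(286 - 398)*(-422 + K(-3, -12)) = (286 - 398)*(-422 - 2*(2 - 12)²) = -112*(-422 - 2*(-10)²) = -112*(-422 - 2*100) = -112*(-422 - 200) = -112*(-622) = 69664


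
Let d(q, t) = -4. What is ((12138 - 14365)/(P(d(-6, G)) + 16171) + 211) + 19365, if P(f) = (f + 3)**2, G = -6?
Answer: 316580845/16172 ≈ 19576.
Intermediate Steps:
P(f) = (3 + f)**2
((12138 - 14365)/(P(d(-6, G)) + 16171) + 211) + 19365 = ((12138 - 14365)/((3 - 4)**2 + 16171) + 211) + 19365 = (-2227/((-1)**2 + 16171) + 211) + 19365 = (-2227/(1 + 16171) + 211) + 19365 = (-2227/16172 + 211) + 19365 = 3410065/16172 + 19365 = 316580845/16172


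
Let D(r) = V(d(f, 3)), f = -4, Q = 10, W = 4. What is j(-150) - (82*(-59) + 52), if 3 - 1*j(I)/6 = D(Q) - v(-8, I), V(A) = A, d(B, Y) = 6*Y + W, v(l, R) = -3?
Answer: 4654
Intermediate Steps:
d(B, Y) = 4 + 6*Y (d(B, Y) = 6*Y + 4 = 4 + 6*Y)
D(r) = 22 (D(r) = 4 + 6*3 = 4 + 18 = 22)
j(I) = -132 (j(I) = 18 - 6*(22 - 1*(-3)) = 18 - 6*(22 + 3) = 18 - 6*25 = 18 - 150 = -132)
j(-150) - (82*(-59) + 52) = -132 - (82*(-59) + 52) = -132 - (-4838 + 52) = -132 - 1*(-4786) = -132 + 4786 = 4654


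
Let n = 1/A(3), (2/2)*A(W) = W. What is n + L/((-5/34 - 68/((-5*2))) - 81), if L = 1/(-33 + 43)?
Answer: 4196/12639 ≈ 0.33199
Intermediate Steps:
A(W) = W
n = ⅓ (n = 1/3 = ⅓ ≈ 0.33333)
L = ⅒ (L = 1/10 = ⅒ ≈ 0.10000)
n + L/((-5/34 - 68/((-5*2))) - 81) = ⅓ + (⅒)/((-5/34 - 68/((-5*2))) - 81) = ⅓ + (⅒)/((-5*1/34 - 68/(-10)) - 81) = ⅓ + (⅒)/((-5/34 - 68*(-⅒)) - 81) = ⅓ + (⅒)/((-5/34 + 34/5) - 81) = ⅓ + (⅒)/(1131/170 - 81) = ⅓ + (⅒)/(-12639/170) = ⅓ - 170/12639*⅒ = ⅓ - 17/12639 = 4196/12639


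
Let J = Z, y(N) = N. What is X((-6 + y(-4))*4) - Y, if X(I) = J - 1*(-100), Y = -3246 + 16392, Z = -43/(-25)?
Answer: -326107/25 ≈ -13044.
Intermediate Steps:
Z = 43/25 (Z = -43*(-1/25) = 43/25 ≈ 1.7200)
J = 43/25 ≈ 1.7200
Y = 13146
X(I) = 2543/25 (X(I) = 43/25 - 1*(-100) = 43/25 + 100 = 2543/25)
X((-6 + y(-4))*4) - Y = 2543/25 - 1*13146 = 2543/25 - 13146 = -326107/25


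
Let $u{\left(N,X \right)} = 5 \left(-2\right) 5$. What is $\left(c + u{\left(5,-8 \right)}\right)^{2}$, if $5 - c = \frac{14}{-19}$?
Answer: $\frac{707281}{361} \approx 1959.2$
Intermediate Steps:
$u{\left(N,X \right)} = -50$ ($u{\left(N,X \right)} = \left(-10\right) 5 = -50$)
$c = \frac{109}{19}$ ($c = 5 - \frac{14}{-19} = 5 - 14 \left(- \frac{1}{19}\right) = 5 - - \frac{14}{19} = 5 + \frac{14}{19} = \frac{109}{19} \approx 5.7368$)
$\left(c + u{\left(5,-8 \right)}\right)^{2} = \left(\frac{109}{19} - 50\right)^{2} = \left(- \frac{841}{19}\right)^{2} = \frac{707281}{361}$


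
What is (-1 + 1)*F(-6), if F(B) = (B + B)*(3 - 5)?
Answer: 0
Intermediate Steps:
F(B) = -4*B (F(B) = (2*B)*(-2) = -4*B)
(-1 + 1)*F(-6) = (-1 + 1)*(-4*(-6)) = 0*24 = 0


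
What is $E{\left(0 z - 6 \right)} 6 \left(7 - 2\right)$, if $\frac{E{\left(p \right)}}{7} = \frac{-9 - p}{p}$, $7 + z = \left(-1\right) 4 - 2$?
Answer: $105$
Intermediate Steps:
$z = -13$ ($z = -7 - 6 = -13$)
$E{\left(p \right)} = \frac{7 \left(-9 - p\right)}{p}$ ($E{\left(p \right)} = 7 \frac{-9 - p}{p} = \frac{7 \left(-9 - p\right)}{p}$)
$E{\left(0 z - 6 \right)} 6 \left(7 - 2\right) = \left(-7 - \frac{63}{0 \left(-13\right) - 6}\right) 6 \left(7 - 2\right) = \left(-7 - \frac{63}{0 - 6}\right) 6 \cdot 5 = \left(-7 - \frac{63}{-6}\right) 30 = \left(-7 - - \frac{21}{2}\right) 30 = \left(-7 + \frac{21}{2}\right) 30 = \frac{7}{2} \cdot 30 = 105$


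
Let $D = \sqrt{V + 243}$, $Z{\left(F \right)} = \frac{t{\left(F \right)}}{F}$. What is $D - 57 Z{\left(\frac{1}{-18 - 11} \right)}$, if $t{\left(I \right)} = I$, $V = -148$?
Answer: $-57 + \sqrt{95} \approx -47.253$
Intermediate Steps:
$Z{\left(F \right)} = 1$ ($Z{\left(F \right)} = \frac{F}{F} = 1$)
$D = \sqrt{95}$ ($D = \sqrt{-148 + 243} = \sqrt{95} \approx 9.7468$)
$D - 57 Z{\left(\frac{1}{-18 - 11} \right)} = \sqrt{95} - 57 = -57 + \sqrt{95}$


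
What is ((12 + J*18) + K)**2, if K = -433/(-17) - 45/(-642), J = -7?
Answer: 103564894225/13235044 ≈ 7825.0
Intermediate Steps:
K = 92917/3638 (K = -433*(-1/17) - 45*(-1/642) = 433/17 + 15/214 = 92917/3638 ≈ 25.541)
((12 + J*18) + K)**2 = ((12 - 7*18) + 92917/3638)**2 = ((12 - 126) + 92917/3638)**2 = (-114 + 92917/3638)**2 = (-321815/3638)**2 = 103564894225/13235044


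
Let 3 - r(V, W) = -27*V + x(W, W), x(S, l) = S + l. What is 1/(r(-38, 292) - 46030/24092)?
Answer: -12046/19380937 ≈ -0.00062154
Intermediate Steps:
r(V, W) = 3 - 2*W + 27*V (r(V, W) = 3 - (-27*V + (W + W)) = 3 - (-27*V + 2*W) = 3 + (-2*W + 27*V) = 3 - 2*W + 27*V)
1/(r(-38, 292) - 46030/24092) = 1/((3 - 2*292 + 27*(-38)) - 46030/24092) = 1/((3 - 584 - 1026) - 46030*1/24092) = 1/(-1607 - 23015/12046) = 1/(-19380937/12046) = -12046/19380937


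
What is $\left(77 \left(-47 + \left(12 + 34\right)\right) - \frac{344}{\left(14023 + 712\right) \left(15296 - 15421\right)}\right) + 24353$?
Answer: $\frac{44713357844}{1841875} \approx 24276.0$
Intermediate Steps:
$\left(77 \left(-47 + \left(12 + 34\right)\right) - \frac{344}{\left(14023 + 712\right) \left(15296 - 15421\right)}\right) + 24353 = \left(77 \left(-47 + 46\right) - \frac{344}{14735 \left(-125\right)}\right) + 24353 = \left(77 \left(-1\right) - \frac{344}{-1841875}\right) + 24353 = \left(-77 - - \frac{344}{1841875}\right) + 24353 = \left(-77 + \frac{344}{1841875}\right) + 24353 = - \frac{141824031}{1841875} + 24353 = \frac{44713357844}{1841875}$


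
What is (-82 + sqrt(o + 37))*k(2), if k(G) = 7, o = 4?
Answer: -574 + 7*sqrt(41) ≈ -529.18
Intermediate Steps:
(-82 + sqrt(o + 37))*k(2) = (-82 + sqrt(4 + 37))*7 = (-82 + sqrt(41))*7 = -574 + 7*sqrt(41)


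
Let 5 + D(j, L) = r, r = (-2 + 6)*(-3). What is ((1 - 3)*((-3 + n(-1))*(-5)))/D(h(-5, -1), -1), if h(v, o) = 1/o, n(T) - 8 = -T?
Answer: -60/17 ≈ -3.5294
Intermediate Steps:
n(T) = 8 - T
r = -12 (r = 4*(-3) = -12)
D(j, L) = -17 (D(j, L) = -5 - 12 = -17)
((1 - 3)*((-3 + n(-1))*(-5)))/D(h(-5, -1), -1) = ((1 - 3)*((-3 + (8 - 1*(-1)))*(-5)))/(-17) = -2*(-3 + (8 + 1))*(-5)*(-1/17) = -2*(-3 + 9)*(-5)*(-1/17) = -12*(-5)*(-1/17) = -2*(-30)*(-1/17) = 60*(-1/17) = -60/17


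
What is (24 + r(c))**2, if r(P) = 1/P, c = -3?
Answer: 5041/9 ≈ 560.11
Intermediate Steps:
(24 + r(c))**2 = (24 + 1/(-3))**2 = (24 - 1/3)**2 = (71/3)**2 = 5041/9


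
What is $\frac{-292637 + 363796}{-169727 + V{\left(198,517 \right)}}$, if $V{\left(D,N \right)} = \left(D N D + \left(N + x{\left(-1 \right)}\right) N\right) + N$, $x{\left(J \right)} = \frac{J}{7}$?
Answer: $\frac{498113}{142565312} \approx 0.0034939$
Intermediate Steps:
$x{\left(J \right)} = \frac{J}{7}$ ($x{\left(J \right)} = J \frac{1}{7} = \frac{J}{7}$)
$V{\left(D,N \right)} = N + N D^{2} + N \left(- \frac{1}{7} + N\right)$ ($V{\left(D,N \right)} = \left(D N D + \left(N + \frac{1}{7} \left(-1\right)\right) N\right) + N = \left(N D^{2} + \left(N - \frac{1}{7}\right) N\right) + N = \left(N D^{2} + \left(- \frac{1}{7} + N\right) N\right) + N = \left(N D^{2} + N \left(- \frac{1}{7} + N\right)\right) + N = N + N D^{2} + N \left(- \frac{1}{7} + N\right)$)
$\frac{-292637 + 363796}{-169727 + V{\left(198,517 \right)}} = \frac{-292637 + 363796}{-169727 + \frac{1}{7} \cdot 517 \left(6 + 7 \cdot 517 + 7 \cdot 198^{2}\right)} = \frac{71159}{-169727 + \frac{1}{7} \cdot 517 \left(6 + 3619 + 7 \cdot 39204\right)} = \frac{71159}{-169727 + \frac{1}{7} \cdot 517 \left(6 + 3619 + 274428\right)} = \frac{71159}{-169727 + \frac{1}{7} \cdot 517 \cdot 278053} = \frac{71159}{-169727 + \frac{143753401}{7}} = \frac{71159}{\frac{142565312}{7}} = 71159 \cdot \frac{7}{142565312} = \frac{498113}{142565312}$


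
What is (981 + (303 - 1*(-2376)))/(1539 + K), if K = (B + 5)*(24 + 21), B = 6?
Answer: 610/339 ≈ 1.7994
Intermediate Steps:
K = 495 (K = (6 + 5)*(24 + 21) = 11*45 = 495)
(981 + (303 - 1*(-2376)))/(1539 + K) = (981 + (303 - 1*(-2376)))/(1539 + 495) = (981 + (303 + 2376))/2034 = (981 + 2679)*(1/2034) = 3660*(1/2034) = 610/339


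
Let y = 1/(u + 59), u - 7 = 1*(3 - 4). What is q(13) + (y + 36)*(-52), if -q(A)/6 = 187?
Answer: -14974/5 ≈ -2994.8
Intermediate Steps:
u = 6 (u = 7 + 1*(3 - 4) = 7 + 1*(-1) = 7 - 1 = 6)
y = 1/65 (y = 1/(6 + 59) = 1/65 ≈ 0.015385)
q(A) = -1122 (q(A) = -6*187 = -1122)
q(13) + (y + 36)*(-52) = -1122 + (1/65 + 36)*(-52) = -1122 + (2341/65)*(-52) = -1122 - 9364/5 = -14974/5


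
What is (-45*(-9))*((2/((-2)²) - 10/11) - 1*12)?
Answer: -110565/22 ≈ -5025.7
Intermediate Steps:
(-45*(-9))*((2/((-2)²) - 10/11) - 1*12) = 405*((2/4 - 10*1/11) - 12) = 405*((2*(¼) - 10/11) - 12) = 405*((½ - 10/11) - 12) = 405*(-9/22 - 12) = 405*(-273/22) = -110565/22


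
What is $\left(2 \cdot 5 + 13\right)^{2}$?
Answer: $529$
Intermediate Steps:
$\left(2 \cdot 5 + 13\right)^{2} = \left(10 + 13\right)^{2} = 23^{2} = 529$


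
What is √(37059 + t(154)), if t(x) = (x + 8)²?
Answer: √63303 ≈ 251.60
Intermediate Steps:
t(x) = (8 + x)²
√(37059 + t(154)) = √(37059 + (8 + 154)²) = √(37059 + 162²) = √(37059 + 26244) = √63303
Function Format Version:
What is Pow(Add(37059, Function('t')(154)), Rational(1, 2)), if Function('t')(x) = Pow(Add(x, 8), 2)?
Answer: Pow(63303, Rational(1, 2)) ≈ 251.60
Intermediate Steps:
Function('t')(x) = Pow(Add(8, x), 2)
Pow(Add(37059, Function('t')(154)), Rational(1, 2)) = Pow(Add(37059, Pow(Add(8, 154), 2)), Rational(1, 2)) = Pow(Add(37059, Pow(162, 2)), Rational(1, 2)) = Pow(Add(37059, 26244), Rational(1, 2)) = Pow(63303, Rational(1, 2))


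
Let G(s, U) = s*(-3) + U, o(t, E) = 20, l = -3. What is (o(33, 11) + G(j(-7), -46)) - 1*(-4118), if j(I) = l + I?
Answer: 4122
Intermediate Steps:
j(I) = -3 + I
G(s, U) = U - 3*s (G(s, U) = -3*s + U = U - 3*s)
(o(33, 11) + G(j(-7), -46)) - 1*(-4118) = (20 + (-46 - 3*(-3 - 7))) - 1*(-4118) = (20 + (-46 - 3*(-10))) + 4118 = (20 + (-46 + 30)) + 4118 = (20 - 16) + 4118 = 4 + 4118 = 4122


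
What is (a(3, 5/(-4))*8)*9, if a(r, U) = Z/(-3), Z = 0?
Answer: 0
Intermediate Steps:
a(r, U) = 0 (a(r, U) = 0/(-3) = 0*(-⅓) = 0)
(a(3, 5/(-4))*8)*9 = (0*8)*9 = 0*9 = 0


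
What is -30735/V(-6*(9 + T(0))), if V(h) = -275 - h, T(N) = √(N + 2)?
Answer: 6792435/48769 + 184410*√2/48769 ≈ 144.63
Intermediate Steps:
T(N) = √(2 + N)
-30735/V(-6*(9 + T(0))) = -30735/(-275 - (-6)*(9 + √(2 + 0))) = -30735/(-275 - (-6)*(9 + √2)) = -30735/(-275 - (-54 - 6*√2)) = -30735/(-275 + (54 + 6*√2)) = -30735/(-221 + 6*√2)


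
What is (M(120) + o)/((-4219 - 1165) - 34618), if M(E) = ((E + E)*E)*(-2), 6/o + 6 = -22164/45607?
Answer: 2839783207/1972138602 ≈ 1.4400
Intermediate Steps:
o = -45607/49301 (o = 6/(-6 - 22164/45607) = 6/(-295806/45607) = 6*(-45607/295806) = -45607/49301 ≈ -0.92507)
M(E) = -4*E² (M(E) = ((2*E)*E)*(-2) = (2*E²)*(-2) = -4*E²)
(M(120) + o)/((-4219 - 1165) - 34618) = (-4*120² - 45607/49301)/((-4219 - 1165) - 34618) = (-4*14400 - 45607/49301)/(-5384 - 34618) = (-57600 - 45607/49301)/(-40002) = -2839783207/49301*(-1/40002) = 2839783207/1972138602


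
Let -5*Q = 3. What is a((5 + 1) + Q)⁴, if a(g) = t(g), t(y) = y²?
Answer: 282429536481/390625 ≈ 7.2302e+5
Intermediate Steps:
Q = -⅗ (Q = -⅕*3 = -⅗ ≈ -0.60000)
a(g) = g²
a((5 + 1) + Q)⁴ = (((5 + 1) - ⅗)²)⁴ = ((6 - ⅗)²)⁴ = ((27/5)²)⁴ = (729/25)⁴ = 282429536481/390625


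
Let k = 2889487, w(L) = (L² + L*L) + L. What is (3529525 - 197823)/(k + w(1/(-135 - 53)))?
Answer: 58877837744/51063014171 ≈ 1.1530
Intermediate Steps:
w(L) = L + 2*L² (w(L) = (L² + L²) + L = 2*L² + L = L + 2*L²)
(3529525 - 197823)/(k + w(1/(-135 - 53))) = (3529525 - 197823)/(2889487 + (1 + 2/(-135 - 53))/(-135 - 53)) = 3331702/(2889487 + (1 + 2/(-188))/(-188)) = 3331702/(2889487 - (1 + 2*(-1/188))/188) = 3331702/(2889487 - (1 - 1/94)/188) = 3331702/(2889487 - 1/188*93/94) = 3331702/(2889487 - 93/17672) = 3331702/(51063014171/17672) = 3331702*(17672/51063014171) = 58877837744/51063014171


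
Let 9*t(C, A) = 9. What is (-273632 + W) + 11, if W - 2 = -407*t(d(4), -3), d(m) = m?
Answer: -274026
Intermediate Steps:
t(C, A) = 1 (t(C, A) = (1/9)*9 = 1)
W = -405 (W = 2 - 407*1 = 2 - 407 = -405)
(-273632 + W) + 11 = (-273632 - 405) + 11 = -274037 + 11 = -274026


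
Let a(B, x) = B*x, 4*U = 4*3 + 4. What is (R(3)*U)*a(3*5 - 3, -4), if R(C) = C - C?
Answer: 0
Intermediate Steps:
R(C) = 0
U = 4 (U = (4*3 + 4)/4 = (12 + 4)/4 = (¼)*16 = 4)
(R(3)*U)*a(3*5 - 3, -4) = (0*4)*((3*5 - 3)*(-4)) = 0*((15 - 3)*(-4)) = 0*(12*(-4)) = 0*(-48) = 0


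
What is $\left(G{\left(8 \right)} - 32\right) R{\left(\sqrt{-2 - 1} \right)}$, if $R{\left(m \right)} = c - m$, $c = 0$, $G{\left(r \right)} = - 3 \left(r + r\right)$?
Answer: $80 i \sqrt{3} \approx 138.56 i$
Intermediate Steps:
$G{\left(r \right)} = - 6 r$ ($G{\left(r \right)} = - 3 \cdot 2 r = - 6 r$)
$R{\left(m \right)} = - m$ ($R{\left(m \right)} = 0 - m = - m$)
$\left(G{\left(8 \right)} - 32\right) R{\left(\sqrt{-2 - 1} \right)} = \left(\left(-6\right) 8 - 32\right) \left(- \sqrt{-2 - 1}\right) = \left(-48 - 32\right) \left(- \sqrt{-3}\right) = - 80 \left(- i \sqrt{3}\right) = 80 i \sqrt{3}$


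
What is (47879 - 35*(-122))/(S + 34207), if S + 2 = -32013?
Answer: 52149/2192 ≈ 23.791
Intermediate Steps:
S = -32015 (S = -2 - 32013 = -32015)
(47879 - 35*(-122))/(S + 34207) = (47879 - 35*(-122))/(-32015 + 34207) = (47879 + 4270)/2192 = 52149*(1/2192) = 52149/2192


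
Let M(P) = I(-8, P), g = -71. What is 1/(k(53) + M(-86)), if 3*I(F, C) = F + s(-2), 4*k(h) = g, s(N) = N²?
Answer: -12/229 ≈ -0.052402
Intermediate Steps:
k(h) = -71/4 (k(h) = (¼)*(-71) = -71/4)
I(F, C) = 4/3 + F/3 (I(F, C) = (F + (-2)²)/3 = (F + 4)/3 = (4 + F)/3 = 4/3 + F/3)
M(P) = -4/3 (M(P) = 4/3 + (⅓)*(-8) = 4/3 - 8/3 = -4/3)
1/(k(53) + M(-86)) = 1/(-71/4 - 4/3) = 1/(-229/12) = -12/229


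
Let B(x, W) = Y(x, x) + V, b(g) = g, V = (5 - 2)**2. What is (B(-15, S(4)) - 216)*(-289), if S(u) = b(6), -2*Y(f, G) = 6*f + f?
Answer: 89301/2 ≈ 44651.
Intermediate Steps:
V = 9 (V = 3**2 = 9)
Y(f, G) = -7*f/2 (Y(f, G) = -(6*f + f)/2 = -7*f/2)
S(u) = 6
B(x, W) = 9 - 7*x/2 (B(x, W) = -7*x/2 + 9 = 9 - 7*x/2)
(B(-15, S(4)) - 216)*(-289) = ((9 - 7/2*(-15)) - 216)*(-289) = ((9 + 105/2) - 216)*(-289) = (123/2 - 216)*(-289) = -309/2*(-289) = 89301/2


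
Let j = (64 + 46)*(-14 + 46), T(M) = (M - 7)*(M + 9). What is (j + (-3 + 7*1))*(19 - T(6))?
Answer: 119816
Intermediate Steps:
T(M) = (-7 + M)*(9 + M)
j = 3520 (j = 110*32 = 3520)
(j + (-3 + 7*1))*(19 - T(6)) = (3520 + (-3 + 7*1))*(19 - (-63 + 6² + 2*6)) = (3520 + (-3 + 7))*(19 - (-63 + 36 + 12)) = (3520 + 4)*(19 - 1*(-15)) = 3524*(19 + 15) = 3524*34 = 119816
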